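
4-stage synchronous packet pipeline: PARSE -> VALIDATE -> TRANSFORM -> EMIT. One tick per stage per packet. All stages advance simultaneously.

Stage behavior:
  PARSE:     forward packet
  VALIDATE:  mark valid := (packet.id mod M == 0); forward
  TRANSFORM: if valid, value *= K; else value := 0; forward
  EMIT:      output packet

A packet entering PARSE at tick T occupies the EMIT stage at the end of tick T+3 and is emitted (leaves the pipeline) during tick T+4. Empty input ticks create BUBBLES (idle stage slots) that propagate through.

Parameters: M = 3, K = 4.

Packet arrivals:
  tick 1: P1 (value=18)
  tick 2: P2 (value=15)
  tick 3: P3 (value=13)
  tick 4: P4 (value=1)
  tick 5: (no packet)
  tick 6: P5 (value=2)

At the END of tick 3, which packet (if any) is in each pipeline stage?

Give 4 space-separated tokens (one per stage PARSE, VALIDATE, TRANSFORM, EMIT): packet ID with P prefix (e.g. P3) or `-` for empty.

Tick 1: [PARSE:P1(v=18,ok=F), VALIDATE:-, TRANSFORM:-, EMIT:-] out:-; in:P1
Tick 2: [PARSE:P2(v=15,ok=F), VALIDATE:P1(v=18,ok=F), TRANSFORM:-, EMIT:-] out:-; in:P2
Tick 3: [PARSE:P3(v=13,ok=F), VALIDATE:P2(v=15,ok=F), TRANSFORM:P1(v=0,ok=F), EMIT:-] out:-; in:P3
At end of tick 3: ['P3', 'P2', 'P1', '-']

Answer: P3 P2 P1 -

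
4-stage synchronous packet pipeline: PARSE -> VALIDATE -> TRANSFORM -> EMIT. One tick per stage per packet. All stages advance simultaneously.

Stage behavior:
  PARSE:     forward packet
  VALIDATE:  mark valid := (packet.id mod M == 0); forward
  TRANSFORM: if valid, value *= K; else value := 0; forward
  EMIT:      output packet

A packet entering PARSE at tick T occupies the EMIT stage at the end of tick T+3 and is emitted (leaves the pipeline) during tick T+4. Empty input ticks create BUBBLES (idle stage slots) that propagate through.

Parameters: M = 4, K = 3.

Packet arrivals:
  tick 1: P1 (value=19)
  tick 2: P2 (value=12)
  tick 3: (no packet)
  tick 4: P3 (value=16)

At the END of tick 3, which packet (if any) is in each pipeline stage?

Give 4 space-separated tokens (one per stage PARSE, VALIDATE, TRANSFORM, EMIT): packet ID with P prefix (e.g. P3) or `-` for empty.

Answer: - P2 P1 -

Derivation:
Tick 1: [PARSE:P1(v=19,ok=F), VALIDATE:-, TRANSFORM:-, EMIT:-] out:-; in:P1
Tick 2: [PARSE:P2(v=12,ok=F), VALIDATE:P1(v=19,ok=F), TRANSFORM:-, EMIT:-] out:-; in:P2
Tick 3: [PARSE:-, VALIDATE:P2(v=12,ok=F), TRANSFORM:P1(v=0,ok=F), EMIT:-] out:-; in:-
At end of tick 3: ['-', 'P2', 'P1', '-']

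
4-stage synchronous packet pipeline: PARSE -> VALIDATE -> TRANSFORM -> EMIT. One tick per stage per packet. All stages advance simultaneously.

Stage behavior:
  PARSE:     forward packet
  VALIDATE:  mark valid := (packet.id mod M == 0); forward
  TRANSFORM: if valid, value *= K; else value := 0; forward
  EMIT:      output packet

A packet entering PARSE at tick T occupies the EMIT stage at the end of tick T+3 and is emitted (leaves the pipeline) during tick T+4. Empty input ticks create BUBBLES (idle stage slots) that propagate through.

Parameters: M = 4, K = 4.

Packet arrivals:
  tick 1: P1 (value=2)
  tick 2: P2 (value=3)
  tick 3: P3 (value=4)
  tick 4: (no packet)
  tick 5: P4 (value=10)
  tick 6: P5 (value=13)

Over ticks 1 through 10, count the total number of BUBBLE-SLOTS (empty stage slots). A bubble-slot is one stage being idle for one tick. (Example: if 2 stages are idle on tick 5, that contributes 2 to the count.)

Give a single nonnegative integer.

Answer: 20

Derivation:
Tick 1: [PARSE:P1(v=2,ok=F), VALIDATE:-, TRANSFORM:-, EMIT:-] out:-; bubbles=3
Tick 2: [PARSE:P2(v=3,ok=F), VALIDATE:P1(v=2,ok=F), TRANSFORM:-, EMIT:-] out:-; bubbles=2
Tick 3: [PARSE:P3(v=4,ok=F), VALIDATE:P2(v=3,ok=F), TRANSFORM:P1(v=0,ok=F), EMIT:-] out:-; bubbles=1
Tick 4: [PARSE:-, VALIDATE:P3(v=4,ok=F), TRANSFORM:P2(v=0,ok=F), EMIT:P1(v=0,ok=F)] out:-; bubbles=1
Tick 5: [PARSE:P4(v=10,ok=F), VALIDATE:-, TRANSFORM:P3(v=0,ok=F), EMIT:P2(v=0,ok=F)] out:P1(v=0); bubbles=1
Tick 6: [PARSE:P5(v=13,ok=F), VALIDATE:P4(v=10,ok=T), TRANSFORM:-, EMIT:P3(v=0,ok=F)] out:P2(v=0); bubbles=1
Tick 7: [PARSE:-, VALIDATE:P5(v=13,ok=F), TRANSFORM:P4(v=40,ok=T), EMIT:-] out:P3(v=0); bubbles=2
Tick 8: [PARSE:-, VALIDATE:-, TRANSFORM:P5(v=0,ok=F), EMIT:P4(v=40,ok=T)] out:-; bubbles=2
Tick 9: [PARSE:-, VALIDATE:-, TRANSFORM:-, EMIT:P5(v=0,ok=F)] out:P4(v=40); bubbles=3
Tick 10: [PARSE:-, VALIDATE:-, TRANSFORM:-, EMIT:-] out:P5(v=0); bubbles=4
Total bubble-slots: 20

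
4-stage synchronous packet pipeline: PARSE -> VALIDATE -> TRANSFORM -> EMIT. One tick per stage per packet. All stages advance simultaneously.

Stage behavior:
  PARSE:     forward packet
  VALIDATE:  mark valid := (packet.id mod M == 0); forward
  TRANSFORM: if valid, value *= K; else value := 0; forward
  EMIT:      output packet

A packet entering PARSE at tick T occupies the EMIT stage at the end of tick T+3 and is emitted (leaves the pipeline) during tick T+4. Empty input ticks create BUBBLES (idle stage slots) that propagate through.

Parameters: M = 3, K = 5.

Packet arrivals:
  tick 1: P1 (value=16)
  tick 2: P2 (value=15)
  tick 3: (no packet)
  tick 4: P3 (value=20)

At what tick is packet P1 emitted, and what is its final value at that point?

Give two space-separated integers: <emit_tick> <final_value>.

Answer: 5 0

Derivation:
Tick 1: [PARSE:P1(v=16,ok=F), VALIDATE:-, TRANSFORM:-, EMIT:-] out:-; in:P1
Tick 2: [PARSE:P2(v=15,ok=F), VALIDATE:P1(v=16,ok=F), TRANSFORM:-, EMIT:-] out:-; in:P2
Tick 3: [PARSE:-, VALIDATE:P2(v=15,ok=F), TRANSFORM:P1(v=0,ok=F), EMIT:-] out:-; in:-
Tick 4: [PARSE:P3(v=20,ok=F), VALIDATE:-, TRANSFORM:P2(v=0,ok=F), EMIT:P1(v=0,ok=F)] out:-; in:P3
Tick 5: [PARSE:-, VALIDATE:P3(v=20,ok=T), TRANSFORM:-, EMIT:P2(v=0,ok=F)] out:P1(v=0); in:-
Tick 6: [PARSE:-, VALIDATE:-, TRANSFORM:P3(v=100,ok=T), EMIT:-] out:P2(v=0); in:-
Tick 7: [PARSE:-, VALIDATE:-, TRANSFORM:-, EMIT:P3(v=100,ok=T)] out:-; in:-
Tick 8: [PARSE:-, VALIDATE:-, TRANSFORM:-, EMIT:-] out:P3(v=100); in:-
P1: arrives tick 1, valid=False (id=1, id%3=1), emit tick 5, final value 0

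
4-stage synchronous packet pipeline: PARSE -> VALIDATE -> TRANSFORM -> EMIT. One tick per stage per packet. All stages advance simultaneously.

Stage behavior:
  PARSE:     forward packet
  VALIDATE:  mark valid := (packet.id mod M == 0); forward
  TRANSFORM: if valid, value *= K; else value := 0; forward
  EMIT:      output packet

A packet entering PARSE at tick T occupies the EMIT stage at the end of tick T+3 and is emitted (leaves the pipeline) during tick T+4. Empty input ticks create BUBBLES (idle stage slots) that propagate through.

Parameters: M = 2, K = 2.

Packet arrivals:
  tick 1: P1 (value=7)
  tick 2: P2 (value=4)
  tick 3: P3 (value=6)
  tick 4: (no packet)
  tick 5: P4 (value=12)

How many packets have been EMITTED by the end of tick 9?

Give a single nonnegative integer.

Answer: 4

Derivation:
Tick 1: [PARSE:P1(v=7,ok=F), VALIDATE:-, TRANSFORM:-, EMIT:-] out:-; in:P1
Tick 2: [PARSE:P2(v=4,ok=F), VALIDATE:P1(v=7,ok=F), TRANSFORM:-, EMIT:-] out:-; in:P2
Tick 3: [PARSE:P3(v=6,ok=F), VALIDATE:P2(v=4,ok=T), TRANSFORM:P1(v=0,ok=F), EMIT:-] out:-; in:P3
Tick 4: [PARSE:-, VALIDATE:P3(v=6,ok=F), TRANSFORM:P2(v=8,ok=T), EMIT:P1(v=0,ok=F)] out:-; in:-
Tick 5: [PARSE:P4(v=12,ok=F), VALIDATE:-, TRANSFORM:P3(v=0,ok=F), EMIT:P2(v=8,ok=T)] out:P1(v=0); in:P4
Tick 6: [PARSE:-, VALIDATE:P4(v=12,ok=T), TRANSFORM:-, EMIT:P3(v=0,ok=F)] out:P2(v=8); in:-
Tick 7: [PARSE:-, VALIDATE:-, TRANSFORM:P4(v=24,ok=T), EMIT:-] out:P3(v=0); in:-
Tick 8: [PARSE:-, VALIDATE:-, TRANSFORM:-, EMIT:P4(v=24,ok=T)] out:-; in:-
Tick 9: [PARSE:-, VALIDATE:-, TRANSFORM:-, EMIT:-] out:P4(v=24); in:-
Emitted by tick 9: ['P1', 'P2', 'P3', 'P4']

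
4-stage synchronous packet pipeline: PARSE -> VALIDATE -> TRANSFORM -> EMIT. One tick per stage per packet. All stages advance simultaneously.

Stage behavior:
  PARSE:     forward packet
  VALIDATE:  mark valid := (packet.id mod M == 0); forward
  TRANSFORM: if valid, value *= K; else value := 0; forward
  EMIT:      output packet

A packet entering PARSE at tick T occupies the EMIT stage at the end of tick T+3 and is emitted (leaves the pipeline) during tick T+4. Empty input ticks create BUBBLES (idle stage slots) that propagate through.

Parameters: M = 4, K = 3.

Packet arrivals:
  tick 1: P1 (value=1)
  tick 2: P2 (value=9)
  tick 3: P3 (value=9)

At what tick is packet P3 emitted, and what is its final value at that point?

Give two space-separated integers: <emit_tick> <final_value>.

Tick 1: [PARSE:P1(v=1,ok=F), VALIDATE:-, TRANSFORM:-, EMIT:-] out:-; in:P1
Tick 2: [PARSE:P2(v=9,ok=F), VALIDATE:P1(v=1,ok=F), TRANSFORM:-, EMIT:-] out:-; in:P2
Tick 3: [PARSE:P3(v=9,ok=F), VALIDATE:P2(v=9,ok=F), TRANSFORM:P1(v=0,ok=F), EMIT:-] out:-; in:P3
Tick 4: [PARSE:-, VALIDATE:P3(v=9,ok=F), TRANSFORM:P2(v=0,ok=F), EMIT:P1(v=0,ok=F)] out:-; in:-
Tick 5: [PARSE:-, VALIDATE:-, TRANSFORM:P3(v=0,ok=F), EMIT:P2(v=0,ok=F)] out:P1(v=0); in:-
Tick 6: [PARSE:-, VALIDATE:-, TRANSFORM:-, EMIT:P3(v=0,ok=F)] out:P2(v=0); in:-
Tick 7: [PARSE:-, VALIDATE:-, TRANSFORM:-, EMIT:-] out:P3(v=0); in:-
P3: arrives tick 3, valid=False (id=3, id%4=3), emit tick 7, final value 0

Answer: 7 0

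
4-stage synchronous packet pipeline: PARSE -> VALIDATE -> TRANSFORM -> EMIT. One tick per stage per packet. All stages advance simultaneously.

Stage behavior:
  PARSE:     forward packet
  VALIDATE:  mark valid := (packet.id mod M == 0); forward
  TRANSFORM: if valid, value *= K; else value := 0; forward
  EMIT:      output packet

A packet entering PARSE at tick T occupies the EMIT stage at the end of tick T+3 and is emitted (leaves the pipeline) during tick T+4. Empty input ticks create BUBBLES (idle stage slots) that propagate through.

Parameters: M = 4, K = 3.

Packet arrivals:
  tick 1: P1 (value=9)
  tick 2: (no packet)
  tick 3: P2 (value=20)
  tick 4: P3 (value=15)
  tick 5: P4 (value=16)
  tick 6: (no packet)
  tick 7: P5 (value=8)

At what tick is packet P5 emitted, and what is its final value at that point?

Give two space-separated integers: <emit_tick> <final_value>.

Tick 1: [PARSE:P1(v=9,ok=F), VALIDATE:-, TRANSFORM:-, EMIT:-] out:-; in:P1
Tick 2: [PARSE:-, VALIDATE:P1(v=9,ok=F), TRANSFORM:-, EMIT:-] out:-; in:-
Tick 3: [PARSE:P2(v=20,ok=F), VALIDATE:-, TRANSFORM:P1(v=0,ok=F), EMIT:-] out:-; in:P2
Tick 4: [PARSE:P3(v=15,ok=F), VALIDATE:P2(v=20,ok=F), TRANSFORM:-, EMIT:P1(v=0,ok=F)] out:-; in:P3
Tick 5: [PARSE:P4(v=16,ok=F), VALIDATE:P3(v=15,ok=F), TRANSFORM:P2(v=0,ok=F), EMIT:-] out:P1(v=0); in:P4
Tick 6: [PARSE:-, VALIDATE:P4(v=16,ok=T), TRANSFORM:P3(v=0,ok=F), EMIT:P2(v=0,ok=F)] out:-; in:-
Tick 7: [PARSE:P5(v=8,ok=F), VALIDATE:-, TRANSFORM:P4(v=48,ok=T), EMIT:P3(v=0,ok=F)] out:P2(v=0); in:P5
Tick 8: [PARSE:-, VALIDATE:P5(v=8,ok=F), TRANSFORM:-, EMIT:P4(v=48,ok=T)] out:P3(v=0); in:-
Tick 9: [PARSE:-, VALIDATE:-, TRANSFORM:P5(v=0,ok=F), EMIT:-] out:P4(v=48); in:-
Tick 10: [PARSE:-, VALIDATE:-, TRANSFORM:-, EMIT:P5(v=0,ok=F)] out:-; in:-
Tick 11: [PARSE:-, VALIDATE:-, TRANSFORM:-, EMIT:-] out:P5(v=0); in:-
P5: arrives tick 7, valid=False (id=5, id%4=1), emit tick 11, final value 0

Answer: 11 0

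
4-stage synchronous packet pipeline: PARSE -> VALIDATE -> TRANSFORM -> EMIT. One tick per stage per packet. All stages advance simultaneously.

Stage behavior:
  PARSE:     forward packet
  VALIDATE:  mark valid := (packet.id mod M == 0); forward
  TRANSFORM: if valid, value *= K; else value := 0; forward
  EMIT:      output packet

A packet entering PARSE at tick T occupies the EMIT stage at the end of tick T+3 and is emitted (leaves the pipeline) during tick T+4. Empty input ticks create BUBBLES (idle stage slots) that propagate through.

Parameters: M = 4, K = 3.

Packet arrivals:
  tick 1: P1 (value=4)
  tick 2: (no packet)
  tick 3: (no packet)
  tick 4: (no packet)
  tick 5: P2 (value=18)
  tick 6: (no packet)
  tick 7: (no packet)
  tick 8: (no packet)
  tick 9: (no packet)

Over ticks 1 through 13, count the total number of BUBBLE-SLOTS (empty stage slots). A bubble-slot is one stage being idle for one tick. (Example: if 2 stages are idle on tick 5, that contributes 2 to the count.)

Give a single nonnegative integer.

Tick 1: [PARSE:P1(v=4,ok=F), VALIDATE:-, TRANSFORM:-, EMIT:-] out:-; bubbles=3
Tick 2: [PARSE:-, VALIDATE:P1(v=4,ok=F), TRANSFORM:-, EMIT:-] out:-; bubbles=3
Tick 3: [PARSE:-, VALIDATE:-, TRANSFORM:P1(v=0,ok=F), EMIT:-] out:-; bubbles=3
Tick 4: [PARSE:-, VALIDATE:-, TRANSFORM:-, EMIT:P1(v=0,ok=F)] out:-; bubbles=3
Tick 5: [PARSE:P2(v=18,ok=F), VALIDATE:-, TRANSFORM:-, EMIT:-] out:P1(v=0); bubbles=3
Tick 6: [PARSE:-, VALIDATE:P2(v=18,ok=F), TRANSFORM:-, EMIT:-] out:-; bubbles=3
Tick 7: [PARSE:-, VALIDATE:-, TRANSFORM:P2(v=0,ok=F), EMIT:-] out:-; bubbles=3
Tick 8: [PARSE:-, VALIDATE:-, TRANSFORM:-, EMIT:P2(v=0,ok=F)] out:-; bubbles=3
Tick 9: [PARSE:-, VALIDATE:-, TRANSFORM:-, EMIT:-] out:P2(v=0); bubbles=4
Tick 10: [PARSE:-, VALIDATE:-, TRANSFORM:-, EMIT:-] out:-; bubbles=4
Tick 11: [PARSE:-, VALIDATE:-, TRANSFORM:-, EMIT:-] out:-; bubbles=4
Tick 12: [PARSE:-, VALIDATE:-, TRANSFORM:-, EMIT:-] out:-; bubbles=4
Tick 13: [PARSE:-, VALIDATE:-, TRANSFORM:-, EMIT:-] out:-; bubbles=4
Total bubble-slots: 44

Answer: 44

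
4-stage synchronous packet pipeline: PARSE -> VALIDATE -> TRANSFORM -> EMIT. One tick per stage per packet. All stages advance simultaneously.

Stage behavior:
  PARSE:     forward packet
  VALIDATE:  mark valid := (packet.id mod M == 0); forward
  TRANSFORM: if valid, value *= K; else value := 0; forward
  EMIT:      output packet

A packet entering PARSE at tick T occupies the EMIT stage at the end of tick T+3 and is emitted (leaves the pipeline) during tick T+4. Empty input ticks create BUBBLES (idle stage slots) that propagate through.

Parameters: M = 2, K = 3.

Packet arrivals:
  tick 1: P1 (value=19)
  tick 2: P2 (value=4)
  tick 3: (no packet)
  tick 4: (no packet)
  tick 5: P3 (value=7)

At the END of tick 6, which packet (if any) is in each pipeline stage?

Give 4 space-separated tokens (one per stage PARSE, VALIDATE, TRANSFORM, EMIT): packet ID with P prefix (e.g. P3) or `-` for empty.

Tick 1: [PARSE:P1(v=19,ok=F), VALIDATE:-, TRANSFORM:-, EMIT:-] out:-; in:P1
Tick 2: [PARSE:P2(v=4,ok=F), VALIDATE:P1(v=19,ok=F), TRANSFORM:-, EMIT:-] out:-; in:P2
Tick 3: [PARSE:-, VALIDATE:P2(v=4,ok=T), TRANSFORM:P1(v=0,ok=F), EMIT:-] out:-; in:-
Tick 4: [PARSE:-, VALIDATE:-, TRANSFORM:P2(v=12,ok=T), EMIT:P1(v=0,ok=F)] out:-; in:-
Tick 5: [PARSE:P3(v=7,ok=F), VALIDATE:-, TRANSFORM:-, EMIT:P2(v=12,ok=T)] out:P1(v=0); in:P3
Tick 6: [PARSE:-, VALIDATE:P3(v=7,ok=F), TRANSFORM:-, EMIT:-] out:P2(v=12); in:-
At end of tick 6: ['-', 'P3', '-', '-']

Answer: - P3 - -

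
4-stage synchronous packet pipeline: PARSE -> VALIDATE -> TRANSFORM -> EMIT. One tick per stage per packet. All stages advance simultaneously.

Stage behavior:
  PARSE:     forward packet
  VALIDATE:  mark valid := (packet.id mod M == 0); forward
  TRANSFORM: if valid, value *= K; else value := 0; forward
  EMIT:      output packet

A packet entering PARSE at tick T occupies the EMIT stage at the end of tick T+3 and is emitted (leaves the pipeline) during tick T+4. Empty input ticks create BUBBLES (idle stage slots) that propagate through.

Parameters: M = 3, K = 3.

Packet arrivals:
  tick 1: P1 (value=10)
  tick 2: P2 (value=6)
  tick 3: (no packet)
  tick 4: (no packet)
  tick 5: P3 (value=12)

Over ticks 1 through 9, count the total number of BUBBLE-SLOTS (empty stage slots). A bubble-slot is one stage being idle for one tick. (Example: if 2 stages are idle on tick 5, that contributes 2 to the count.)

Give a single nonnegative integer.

Tick 1: [PARSE:P1(v=10,ok=F), VALIDATE:-, TRANSFORM:-, EMIT:-] out:-; bubbles=3
Tick 2: [PARSE:P2(v=6,ok=F), VALIDATE:P1(v=10,ok=F), TRANSFORM:-, EMIT:-] out:-; bubbles=2
Tick 3: [PARSE:-, VALIDATE:P2(v=6,ok=F), TRANSFORM:P1(v=0,ok=F), EMIT:-] out:-; bubbles=2
Tick 4: [PARSE:-, VALIDATE:-, TRANSFORM:P2(v=0,ok=F), EMIT:P1(v=0,ok=F)] out:-; bubbles=2
Tick 5: [PARSE:P3(v=12,ok=F), VALIDATE:-, TRANSFORM:-, EMIT:P2(v=0,ok=F)] out:P1(v=0); bubbles=2
Tick 6: [PARSE:-, VALIDATE:P3(v=12,ok=T), TRANSFORM:-, EMIT:-] out:P2(v=0); bubbles=3
Tick 7: [PARSE:-, VALIDATE:-, TRANSFORM:P3(v=36,ok=T), EMIT:-] out:-; bubbles=3
Tick 8: [PARSE:-, VALIDATE:-, TRANSFORM:-, EMIT:P3(v=36,ok=T)] out:-; bubbles=3
Tick 9: [PARSE:-, VALIDATE:-, TRANSFORM:-, EMIT:-] out:P3(v=36); bubbles=4
Total bubble-slots: 24

Answer: 24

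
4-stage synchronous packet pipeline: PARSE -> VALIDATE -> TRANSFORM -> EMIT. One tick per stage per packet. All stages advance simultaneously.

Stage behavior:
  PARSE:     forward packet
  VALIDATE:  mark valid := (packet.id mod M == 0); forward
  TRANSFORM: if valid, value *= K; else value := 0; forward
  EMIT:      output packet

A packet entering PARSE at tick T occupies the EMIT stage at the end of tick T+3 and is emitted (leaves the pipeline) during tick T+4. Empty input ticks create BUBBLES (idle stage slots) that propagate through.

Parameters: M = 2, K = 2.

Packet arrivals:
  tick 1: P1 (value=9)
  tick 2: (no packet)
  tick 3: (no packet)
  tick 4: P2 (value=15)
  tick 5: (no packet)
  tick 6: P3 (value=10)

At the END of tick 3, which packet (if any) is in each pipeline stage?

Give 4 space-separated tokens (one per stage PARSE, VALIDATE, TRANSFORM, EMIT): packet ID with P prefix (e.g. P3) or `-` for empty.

Answer: - - P1 -

Derivation:
Tick 1: [PARSE:P1(v=9,ok=F), VALIDATE:-, TRANSFORM:-, EMIT:-] out:-; in:P1
Tick 2: [PARSE:-, VALIDATE:P1(v=9,ok=F), TRANSFORM:-, EMIT:-] out:-; in:-
Tick 3: [PARSE:-, VALIDATE:-, TRANSFORM:P1(v=0,ok=F), EMIT:-] out:-; in:-
At end of tick 3: ['-', '-', 'P1', '-']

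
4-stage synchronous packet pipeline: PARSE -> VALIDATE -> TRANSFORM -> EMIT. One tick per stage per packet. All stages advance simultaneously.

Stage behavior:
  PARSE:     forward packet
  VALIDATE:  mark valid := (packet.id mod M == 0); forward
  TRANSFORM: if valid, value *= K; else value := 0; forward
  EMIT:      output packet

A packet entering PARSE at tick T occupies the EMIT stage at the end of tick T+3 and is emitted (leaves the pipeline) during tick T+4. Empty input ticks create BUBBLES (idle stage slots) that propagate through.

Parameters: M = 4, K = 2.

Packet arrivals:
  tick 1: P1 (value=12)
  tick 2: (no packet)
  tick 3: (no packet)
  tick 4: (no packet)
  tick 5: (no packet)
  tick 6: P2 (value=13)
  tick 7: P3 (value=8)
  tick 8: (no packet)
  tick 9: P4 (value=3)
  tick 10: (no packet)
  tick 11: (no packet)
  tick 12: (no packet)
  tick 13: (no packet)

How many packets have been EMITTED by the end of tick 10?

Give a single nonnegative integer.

Tick 1: [PARSE:P1(v=12,ok=F), VALIDATE:-, TRANSFORM:-, EMIT:-] out:-; in:P1
Tick 2: [PARSE:-, VALIDATE:P1(v=12,ok=F), TRANSFORM:-, EMIT:-] out:-; in:-
Tick 3: [PARSE:-, VALIDATE:-, TRANSFORM:P1(v=0,ok=F), EMIT:-] out:-; in:-
Tick 4: [PARSE:-, VALIDATE:-, TRANSFORM:-, EMIT:P1(v=0,ok=F)] out:-; in:-
Tick 5: [PARSE:-, VALIDATE:-, TRANSFORM:-, EMIT:-] out:P1(v=0); in:-
Tick 6: [PARSE:P2(v=13,ok=F), VALIDATE:-, TRANSFORM:-, EMIT:-] out:-; in:P2
Tick 7: [PARSE:P3(v=8,ok=F), VALIDATE:P2(v=13,ok=F), TRANSFORM:-, EMIT:-] out:-; in:P3
Tick 8: [PARSE:-, VALIDATE:P3(v=8,ok=F), TRANSFORM:P2(v=0,ok=F), EMIT:-] out:-; in:-
Tick 9: [PARSE:P4(v=3,ok=F), VALIDATE:-, TRANSFORM:P3(v=0,ok=F), EMIT:P2(v=0,ok=F)] out:-; in:P4
Tick 10: [PARSE:-, VALIDATE:P4(v=3,ok=T), TRANSFORM:-, EMIT:P3(v=0,ok=F)] out:P2(v=0); in:-
Emitted by tick 10: ['P1', 'P2']

Answer: 2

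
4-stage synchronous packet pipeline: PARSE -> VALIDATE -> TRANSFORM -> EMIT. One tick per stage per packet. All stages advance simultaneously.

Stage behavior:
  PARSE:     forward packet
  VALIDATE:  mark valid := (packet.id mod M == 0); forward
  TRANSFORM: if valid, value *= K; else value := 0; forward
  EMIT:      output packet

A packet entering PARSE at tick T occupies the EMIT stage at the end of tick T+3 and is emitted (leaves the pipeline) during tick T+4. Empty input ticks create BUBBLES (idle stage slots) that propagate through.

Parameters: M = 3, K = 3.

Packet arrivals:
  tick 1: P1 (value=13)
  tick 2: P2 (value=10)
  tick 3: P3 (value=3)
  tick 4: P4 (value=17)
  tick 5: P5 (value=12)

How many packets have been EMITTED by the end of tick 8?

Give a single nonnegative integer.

Answer: 4

Derivation:
Tick 1: [PARSE:P1(v=13,ok=F), VALIDATE:-, TRANSFORM:-, EMIT:-] out:-; in:P1
Tick 2: [PARSE:P2(v=10,ok=F), VALIDATE:P1(v=13,ok=F), TRANSFORM:-, EMIT:-] out:-; in:P2
Tick 3: [PARSE:P3(v=3,ok=F), VALIDATE:P2(v=10,ok=F), TRANSFORM:P1(v=0,ok=F), EMIT:-] out:-; in:P3
Tick 4: [PARSE:P4(v=17,ok=F), VALIDATE:P3(v=3,ok=T), TRANSFORM:P2(v=0,ok=F), EMIT:P1(v=0,ok=F)] out:-; in:P4
Tick 5: [PARSE:P5(v=12,ok=F), VALIDATE:P4(v=17,ok=F), TRANSFORM:P3(v=9,ok=T), EMIT:P2(v=0,ok=F)] out:P1(v=0); in:P5
Tick 6: [PARSE:-, VALIDATE:P5(v=12,ok=F), TRANSFORM:P4(v=0,ok=F), EMIT:P3(v=9,ok=T)] out:P2(v=0); in:-
Tick 7: [PARSE:-, VALIDATE:-, TRANSFORM:P5(v=0,ok=F), EMIT:P4(v=0,ok=F)] out:P3(v=9); in:-
Tick 8: [PARSE:-, VALIDATE:-, TRANSFORM:-, EMIT:P5(v=0,ok=F)] out:P4(v=0); in:-
Emitted by tick 8: ['P1', 'P2', 'P3', 'P4']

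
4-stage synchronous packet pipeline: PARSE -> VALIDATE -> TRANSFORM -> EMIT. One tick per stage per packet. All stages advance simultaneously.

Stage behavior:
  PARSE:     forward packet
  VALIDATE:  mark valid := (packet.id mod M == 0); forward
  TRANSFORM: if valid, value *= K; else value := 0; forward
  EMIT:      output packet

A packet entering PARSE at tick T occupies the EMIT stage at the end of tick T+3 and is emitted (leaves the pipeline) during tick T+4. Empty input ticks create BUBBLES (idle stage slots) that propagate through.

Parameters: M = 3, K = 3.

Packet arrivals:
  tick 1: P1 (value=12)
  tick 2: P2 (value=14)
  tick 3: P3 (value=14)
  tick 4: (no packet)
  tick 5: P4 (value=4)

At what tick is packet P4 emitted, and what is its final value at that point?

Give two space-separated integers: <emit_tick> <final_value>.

Answer: 9 0

Derivation:
Tick 1: [PARSE:P1(v=12,ok=F), VALIDATE:-, TRANSFORM:-, EMIT:-] out:-; in:P1
Tick 2: [PARSE:P2(v=14,ok=F), VALIDATE:P1(v=12,ok=F), TRANSFORM:-, EMIT:-] out:-; in:P2
Tick 3: [PARSE:P3(v=14,ok=F), VALIDATE:P2(v=14,ok=F), TRANSFORM:P1(v=0,ok=F), EMIT:-] out:-; in:P3
Tick 4: [PARSE:-, VALIDATE:P3(v=14,ok=T), TRANSFORM:P2(v=0,ok=F), EMIT:P1(v=0,ok=F)] out:-; in:-
Tick 5: [PARSE:P4(v=4,ok=F), VALIDATE:-, TRANSFORM:P3(v=42,ok=T), EMIT:P2(v=0,ok=F)] out:P1(v=0); in:P4
Tick 6: [PARSE:-, VALIDATE:P4(v=4,ok=F), TRANSFORM:-, EMIT:P3(v=42,ok=T)] out:P2(v=0); in:-
Tick 7: [PARSE:-, VALIDATE:-, TRANSFORM:P4(v=0,ok=F), EMIT:-] out:P3(v=42); in:-
Tick 8: [PARSE:-, VALIDATE:-, TRANSFORM:-, EMIT:P4(v=0,ok=F)] out:-; in:-
Tick 9: [PARSE:-, VALIDATE:-, TRANSFORM:-, EMIT:-] out:P4(v=0); in:-
P4: arrives tick 5, valid=False (id=4, id%3=1), emit tick 9, final value 0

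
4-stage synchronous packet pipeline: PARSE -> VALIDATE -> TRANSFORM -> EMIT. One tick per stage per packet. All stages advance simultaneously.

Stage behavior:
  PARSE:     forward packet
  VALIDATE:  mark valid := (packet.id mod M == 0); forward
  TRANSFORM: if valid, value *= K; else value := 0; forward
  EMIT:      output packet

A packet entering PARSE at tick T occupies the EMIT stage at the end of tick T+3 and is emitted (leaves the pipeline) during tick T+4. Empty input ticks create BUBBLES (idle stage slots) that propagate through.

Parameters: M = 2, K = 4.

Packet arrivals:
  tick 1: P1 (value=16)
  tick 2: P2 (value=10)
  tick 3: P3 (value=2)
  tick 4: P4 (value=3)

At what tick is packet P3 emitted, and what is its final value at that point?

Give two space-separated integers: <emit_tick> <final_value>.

Answer: 7 0

Derivation:
Tick 1: [PARSE:P1(v=16,ok=F), VALIDATE:-, TRANSFORM:-, EMIT:-] out:-; in:P1
Tick 2: [PARSE:P2(v=10,ok=F), VALIDATE:P1(v=16,ok=F), TRANSFORM:-, EMIT:-] out:-; in:P2
Tick 3: [PARSE:P3(v=2,ok=F), VALIDATE:P2(v=10,ok=T), TRANSFORM:P1(v=0,ok=F), EMIT:-] out:-; in:P3
Tick 4: [PARSE:P4(v=3,ok=F), VALIDATE:P3(v=2,ok=F), TRANSFORM:P2(v=40,ok=T), EMIT:P1(v=0,ok=F)] out:-; in:P4
Tick 5: [PARSE:-, VALIDATE:P4(v=3,ok=T), TRANSFORM:P3(v=0,ok=F), EMIT:P2(v=40,ok=T)] out:P1(v=0); in:-
Tick 6: [PARSE:-, VALIDATE:-, TRANSFORM:P4(v=12,ok=T), EMIT:P3(v=0,ok=F)] out:P2(v=40); in:-
Tick 7: [PARSE:-, VALIDATE:-, TRANSFORM:-, EMIT:P4(v=12,ok=T)] out:P3(v=0); in:-
Tick 8: [PARSE:-, VALIDATE:-, TRANSFORM:-, EMIT:-] out:P4(v=12); in:-
P3: arrives tick 3, valid=False (id=3, id%2=1), emit tick 7, final value 0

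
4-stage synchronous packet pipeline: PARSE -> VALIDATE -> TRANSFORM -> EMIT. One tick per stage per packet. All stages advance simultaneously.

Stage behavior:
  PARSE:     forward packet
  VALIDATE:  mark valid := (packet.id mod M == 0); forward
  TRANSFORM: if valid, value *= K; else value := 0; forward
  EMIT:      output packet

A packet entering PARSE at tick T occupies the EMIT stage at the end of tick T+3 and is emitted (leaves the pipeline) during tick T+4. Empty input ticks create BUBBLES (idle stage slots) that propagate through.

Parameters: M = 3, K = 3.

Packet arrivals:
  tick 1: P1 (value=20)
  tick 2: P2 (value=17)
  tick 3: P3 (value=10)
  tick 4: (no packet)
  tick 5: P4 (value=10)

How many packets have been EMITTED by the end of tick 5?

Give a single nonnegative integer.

Answer: 1

Derivation:
Tick 1: [PARSE:P1(v=20,ok=F), VALIDATE:-, TRANSFORM:-, EMIT:-] out:-; in:P1
Tick 2: [PARSE:P2(v=17,ok=F), VALIDATE:P1(v=20,ok=F), TRANSFORM:-, EMIT:-] out:-; in:P2
Tick 3: [PARSE:P3(v=10,ok=F), VALIDATE:P2(v=17,ok=F), TRANSFORM:P1(v=0,ok=F), EMIT:-] out:-; in:P3
Tick 4: [PARSE:-, VALIDATE:P3(v=10,ok=T), TRANSFORM:P2(v=0,ok=F), EMIT:P1(v=0,ok=F)] out:-; in:-
Tick 5: [PARSE:P4(v=10,ok=F), VALIDATE:-, TRANSFORM:P3(v=30,ok=T), EMIT:P2(v=0,ok=F)] out:P1(v=0); in:P4
Emitted by tick 5: ['P1']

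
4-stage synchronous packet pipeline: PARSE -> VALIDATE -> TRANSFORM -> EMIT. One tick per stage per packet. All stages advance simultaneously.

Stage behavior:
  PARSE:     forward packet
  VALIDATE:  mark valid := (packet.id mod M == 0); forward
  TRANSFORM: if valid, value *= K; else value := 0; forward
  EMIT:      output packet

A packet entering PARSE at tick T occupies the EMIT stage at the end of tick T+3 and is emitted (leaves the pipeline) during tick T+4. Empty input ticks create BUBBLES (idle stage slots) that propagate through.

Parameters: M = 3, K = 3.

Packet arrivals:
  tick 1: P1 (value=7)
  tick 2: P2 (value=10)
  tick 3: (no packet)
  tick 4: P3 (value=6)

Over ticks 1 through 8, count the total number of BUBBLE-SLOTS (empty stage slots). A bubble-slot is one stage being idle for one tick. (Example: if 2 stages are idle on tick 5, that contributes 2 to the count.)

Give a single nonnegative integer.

Answer: 20

Derivation:
Tick 1: [PARSE:P1(v=7,ok=F), VALIDATE:-, TRANSFORM:-, EMIT:-] out:-; bubbles=3
Tick 2: [PARSE:P2(v=10,ok=F), VALIDATE:P1(v=7,ok=F), TRANSFORM:-, EMIT:-] out:-; bubbles=2
Tick 3: [PARSE:-, VALIDATE:P2(v=10,ok=F), TRANSFORM:P1(v=0,ok=F), EMIT:-] out:-; bubbles=2
Tick 4: [PARSE:P3(v=6,ok=F), VALIDATE:-, TRANSFORM:P2(v=0,ok=F), EMIT:P1(v=0,ok=F)] out:-; bubbles=1
Tick 5: [PARSE:-, VALIDATE:P3(v=6,ok=T), TRANSFORM:-, EMIT:P2(v=0,ok=F)] out:P1(v=0); bubbles=2
Tick 6: [PARSE:-, VALIDATE:-, TRANSFORM:P3(v=18,ok=T), EMIT:-] out:P2(v=0); bubbles=3
Tick 7: [PARSE:-, VALIDATE:-, TRANSFORM:-, EMIT:P3(v=18,ok=T)] out:-; bubbles=3
Tick 8: [PARSE:-, VALIDATE:-, TRANSFORM:-, EMIT:-] out:P3(v=18); bubbles=4
Total bubble-slots: 20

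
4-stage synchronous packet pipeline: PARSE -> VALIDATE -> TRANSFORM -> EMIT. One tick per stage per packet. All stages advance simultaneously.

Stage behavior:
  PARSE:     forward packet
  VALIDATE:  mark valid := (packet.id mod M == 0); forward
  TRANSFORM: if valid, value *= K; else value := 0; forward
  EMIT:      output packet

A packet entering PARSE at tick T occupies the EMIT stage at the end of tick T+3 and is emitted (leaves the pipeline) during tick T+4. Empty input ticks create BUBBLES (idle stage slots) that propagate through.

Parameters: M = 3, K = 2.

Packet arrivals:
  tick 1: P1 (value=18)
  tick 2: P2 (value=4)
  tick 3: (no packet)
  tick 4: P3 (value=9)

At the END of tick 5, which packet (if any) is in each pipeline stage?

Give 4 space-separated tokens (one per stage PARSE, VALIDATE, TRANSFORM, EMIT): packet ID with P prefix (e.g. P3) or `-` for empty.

Answer: - P3 - P2

Derivation:
Tick 1: [PARSE:P1(v=18,ok=F), VALIDATE:-, TRANSFORM:-, EMIT:-] out:-; in:P1
Tick 2: [PARSE:P2(v=4,ok=F), VALIDATE:P1(v=18,ok=F), TRANSFORM:-, EMIT:-] out:-; in:P2
Tick 3: [PARSE:-, VALIDATE:P2(v=4,ok=F), TRANSFORM:P1(v=0,ok=F), EMIT:-] out:-; in:-
Tick 4: [PARSE:P3(v=9,ok=F), VALIDATE:-, TRANSFORM:P2(v=0,ok=F), EMIT:P1(v=0,ok=F)] out:-; in:P3
Tick 5: [PARSE:-, VALIDATE:P3(v=9,ok=T), TRANSFORM:-, EMIT:P2(v=0,ok=F)] out:P1(v=0); in:-
At end of tick 5: ['-', 'P3', '-', 'P2']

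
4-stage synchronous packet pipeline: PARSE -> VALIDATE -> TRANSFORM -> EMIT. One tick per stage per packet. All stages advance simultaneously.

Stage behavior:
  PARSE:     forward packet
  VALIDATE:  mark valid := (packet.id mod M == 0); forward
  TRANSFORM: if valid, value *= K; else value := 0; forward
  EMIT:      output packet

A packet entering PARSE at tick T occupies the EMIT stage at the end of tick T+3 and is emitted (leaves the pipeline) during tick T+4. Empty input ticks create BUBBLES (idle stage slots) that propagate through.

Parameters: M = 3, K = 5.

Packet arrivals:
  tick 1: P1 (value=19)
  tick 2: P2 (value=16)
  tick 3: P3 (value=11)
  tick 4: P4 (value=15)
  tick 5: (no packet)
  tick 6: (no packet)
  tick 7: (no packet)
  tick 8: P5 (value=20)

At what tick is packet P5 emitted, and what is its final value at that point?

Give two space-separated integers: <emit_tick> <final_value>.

Tick 1: [PARSE:P1(v=19,ok=F), VALIDATE:-, TRANSFORM:-, EMIT:-] out:-; in:P1
Tick 2: [PARSE:P2(v=16,ok=F), VALIDATE:P1(v=19,ok=F), TRANSFORM:-, EMIT:-] out:-; in:P2
Tick 3: [PARSE:P3(v=11,ok=F), VALIDATE:P2(v=16,ok=F), TRANSFORM:P1(v=0,ok=F), EMIT:-] out:-; in:P3
Tick 4: [PARSE:P4(v=15,ok=F), VALIDATE:P3(v=11,ok=T), TRANSFORM:P2(v=0,ok=F), EMIT:P1(v=0,ok=F)] out:-; in:P4
Tick 5: [PARSE:-, VALIDATE:P4(v=15,ok=F), TRANSFORM:P3(v=55,ok=T), EMIT:P2(v=0,ok=F)] out:P1(v=0); in:-
Tick 6: [PARSE:-, VALIDATE:-, TRANSFORM:P4(v=0,ok=F), EMIT:P3(v=55,ok=T)] out:P2(v=0); in:-
Tick 7: [PARSE:-, VALIDATE:-, TRANSFORM:-, EMIT:P4(v=0,ok=F)] out:P3(v=55); in:-
Tick 8: [PARSE:P5(v=20,ok=F), VALIDATE:-, TRANSFORM:-, EMIT:-] out:P4(v=0); in:P5
Tick 9: [PARSE:-, VALIDATE:P5(v=20,ok=F), TRANSFORM:-, EMIT:-] out:-; in:-
Tick 10: [PARSE:-, VALIDATE:-, TRANSFORM:P5(v=0,ok=F), EMIT:-] out:-; in:-
Tick 11: [PARSE:-, VALIDATE:-, TRANSFORM:-, EMIT:P5(v=0,ok=F)] out:-; in:-
Tick 12: [PARSE:-, VALIDATE:-, TRANSFORM:-, EMIT:-] out:P5(v=0); in:-
P5: arrives tick 8, valid=False (id=5, id%3=2), emit tick 12, final value 0

Answer: 12 0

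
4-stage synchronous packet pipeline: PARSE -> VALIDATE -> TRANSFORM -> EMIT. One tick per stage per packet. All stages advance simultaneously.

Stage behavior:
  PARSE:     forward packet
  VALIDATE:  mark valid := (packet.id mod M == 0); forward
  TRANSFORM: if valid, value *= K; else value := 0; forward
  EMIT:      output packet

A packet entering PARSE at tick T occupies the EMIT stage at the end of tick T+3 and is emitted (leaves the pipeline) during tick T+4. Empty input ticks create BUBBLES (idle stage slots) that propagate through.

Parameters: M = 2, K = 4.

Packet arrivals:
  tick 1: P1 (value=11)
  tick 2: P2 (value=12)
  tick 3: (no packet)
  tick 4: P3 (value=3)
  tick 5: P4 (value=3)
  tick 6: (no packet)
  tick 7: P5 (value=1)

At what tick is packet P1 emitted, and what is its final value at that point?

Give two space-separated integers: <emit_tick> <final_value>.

Tick 1: [PARSE:P1(v=11,ok=F), VALIDATE:-, TRANSFORM:-, EMIT:-] out:-; in:P1
Tick 2: [PARSE:P2(v=12,ok=F), VALIDATE:P1(v=11,ok=F), TRANSFORM:-, EMIT:-] out:-; in:P2
Tick 3: [PARSE:-, VALIDATE:P2(v=12,ok=T), TRANSFORM:P1(v=0,ok=F), EMIT:-] out:-; in:-
Tick 4: [PARSE:P3(v=3,ok=F), VALIDATE:-, TRANSFORM:P2(v=48,ok=T), EMIT:P1(v=0,ok=F)] out:-; in:P3
Tick 5: [PARSE:P4(v=3,ok=F), VALIDATE:P3(v=3,ok=F), TRANSFORM:-, EMIT:P2(v=48,ok=T)] out:P1(v=0); in:P4
Tick 6: [PARSE:-, VALIDATE:P4(v=3,ok=T), TRANSFORM:P3(v=0,ok=F), EMIT:-] out:P2(v=48); in:-
Tick 7: [PARSE:P5(v=1,ok=F), VALIDATE:-, TRANSFORM:P4(v=12,ok=T), EMIT:P3(v=0,ok=F)] out:-; in:P5
Tick 8: [PARSE:-, VALIDATE:P5(v=1,ok=F), TRANSFORM:-, EMIT:P4(v=12,ok=T)] out:P3(v=0); in:-
Tick 9: [PARSE:-, VALIDATE:-, TRANSFORM:P5(v=0,ok=F), EMIT:-] out:P4(v=12); in:-
Tick 10: [PARSE:-, VALIDATE:-, TRANSFORM:-, EMIT:P5(v=0,ok=F)] out:-; in:-
Tick 11: [PARSE:-, VALIDATE:-, TRANSFORM:-, EMIT:-] out:P5(v=0); in:-
P1: arrives tick 1, valid=False (id=1, id%2=1), emit tick 5, final value 0

Answer: 5 0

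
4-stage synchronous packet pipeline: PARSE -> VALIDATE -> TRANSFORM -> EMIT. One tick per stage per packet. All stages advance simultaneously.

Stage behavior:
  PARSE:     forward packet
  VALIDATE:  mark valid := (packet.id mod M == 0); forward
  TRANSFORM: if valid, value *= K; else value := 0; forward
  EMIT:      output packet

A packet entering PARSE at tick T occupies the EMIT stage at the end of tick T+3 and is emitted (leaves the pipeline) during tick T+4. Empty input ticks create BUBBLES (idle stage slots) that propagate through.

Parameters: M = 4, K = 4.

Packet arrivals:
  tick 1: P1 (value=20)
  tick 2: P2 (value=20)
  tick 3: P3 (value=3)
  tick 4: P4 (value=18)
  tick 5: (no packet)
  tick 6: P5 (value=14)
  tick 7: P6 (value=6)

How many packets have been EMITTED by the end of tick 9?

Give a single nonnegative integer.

Answer: 4

Derivation:
Tick 1: [PARSE:P1(v=20,ok=F), VALIDATE:-, TRANSFORM:-, EMIT:-] out:-; in:P1
Tick 2: [PARSE:P2(v=20,ok=F), VALIDATE:P1(v=20,ok=F), TRANSFORM:-, EMIT:-] out:-; in:P2
Tick 3: [PARSE:P3(v=3,ok=F), VALIDATE:P2(v=20,ok=F), TRANSFORM:P1(v=0,ok=F), EMIT:-] out:-; in:P3
Tick 4: [PARSE:P4(v=18,ok=F), VALIDATE:P3(v=3,ok=F), TRANSFORM:P2(v=0,ok=F), EMIT:P1(v=0,ok=F)] out:-; in:P4
Tick 5: [PARSE:-, VALIDATE:P4(v=18,ok=T), TRANSFORM:P3(v=0,ok=F), EMIT:P2(v=0,ok=F)] out:P1(v=0); in:-
Tick 6: [PARSE:P5(v=14,ok=F), VALIDATE:-, TRANSFORM:P4(v=72,ok=T), EMIT:P3(v=0,ok=F)] out:P2(v=0); in:P5
Tick 7: [PARSE:P6(v=6,ok=F), VALIDATE:P5(v=14,ok=F), TRANSFORM:-, EMIT:P4(v=72,ok=T)] out:P3(v=0); in:P6
Tick 8: [PARSE:-, VALIDATE:P6(v=6,ok=F), TRANSFORM:P5(v=0,ok=F), EMIT:-] out:P4(v=72); in:-
Tick 9: [PARSE:-, VALIDATE:-, TRANSFORM:P6(v=0,ok=F), EMIT:P5(v=0,ok=F)] out:-; in:-
Emitted by tick 9: ['P1', 'P2', 'P3', 'P4']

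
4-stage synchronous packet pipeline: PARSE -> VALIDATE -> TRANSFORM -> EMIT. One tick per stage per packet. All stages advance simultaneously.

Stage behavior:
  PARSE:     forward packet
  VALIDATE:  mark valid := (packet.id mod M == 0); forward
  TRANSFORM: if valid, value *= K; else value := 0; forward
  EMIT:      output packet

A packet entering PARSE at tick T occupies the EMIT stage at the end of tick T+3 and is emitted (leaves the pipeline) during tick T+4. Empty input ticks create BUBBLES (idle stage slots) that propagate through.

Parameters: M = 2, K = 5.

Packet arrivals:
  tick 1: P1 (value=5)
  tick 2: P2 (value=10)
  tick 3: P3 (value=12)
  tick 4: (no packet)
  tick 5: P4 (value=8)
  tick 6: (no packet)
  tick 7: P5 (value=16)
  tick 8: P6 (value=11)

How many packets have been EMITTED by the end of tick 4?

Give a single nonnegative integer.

Answer: 0

Derivation:
Tick 1: [PARSE:P1(v=5,ok=F), VALIDATE:-, TRANSFORM:-, EMIT:-] out:-; in:P1
Tick 2: [PARSE:P2(v=10,ok=F), VALIDATE:P1(v=5,ok=F), TRANSFORM:-, EMIT:-] out:-; in:P2
Tick 3: [PARSE:P3(v=12,ok=F), VALIDATE:P2(v=10,ok=T), TRANSFORM:P1(v=0,ok=F), EMIT:-] out:-; in:P3
Tick 4: [PARSE:-, VALIDATE:P3(v=12,ok=F), TRANSFORM:P2(v=50,ok=T), EMIT:P1(v=0,ok=F)] out:-; in:-
Emitted by tick 4: []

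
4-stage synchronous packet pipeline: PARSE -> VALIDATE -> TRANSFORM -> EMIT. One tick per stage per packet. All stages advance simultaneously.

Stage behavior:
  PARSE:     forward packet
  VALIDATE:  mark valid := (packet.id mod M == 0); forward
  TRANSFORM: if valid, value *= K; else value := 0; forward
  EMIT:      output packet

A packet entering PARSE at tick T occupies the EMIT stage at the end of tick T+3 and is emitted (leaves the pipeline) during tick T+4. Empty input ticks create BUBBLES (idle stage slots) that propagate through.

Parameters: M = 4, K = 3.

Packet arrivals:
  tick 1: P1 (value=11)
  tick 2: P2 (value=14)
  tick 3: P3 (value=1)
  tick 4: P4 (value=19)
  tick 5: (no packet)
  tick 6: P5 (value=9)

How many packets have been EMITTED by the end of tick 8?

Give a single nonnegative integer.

Tick 1: [PARSE:P1(v=11,ok=F), VALIDATE:-, TRANSFORM:-, EMIT:-] out:-; in:P1
Tick 2: [PARSE:P2(v=14,ok=F), VALIDATE:P1(v=11,ok=F), TRANSFORM:-, EMIT:-] out:-; in:P2
Tick 3: [PARSE:P3(v=1,ok=F), VALIDATE:P2(v=14,ok=F), TRANSFORM:P1(v=0,ok=F), EMIT:-] out:-; in:P3
Tick 4: [PARSE:P4(v=19,ok=F), VALIDATE:P3(v=1,ok=F), TRANSFORM:P2(v=0,ok=F), EMIT:P1(v=0,ok=F)] out:-; in:P4
Tick 5: [PARSE:-, VALIDATE:P4(v=19,ok=T), TRANSFORM:P3(v=0,ok=F), EMIT:P2(v=0,ok=F)] out:P1(v=0); in:-
Tick 6: [PARSE:P5(v=9,ok=F), VALIDATE:-, TRANSFORM:P4(v=57,ok=T), EMIT:P3(v=0,ok=F)] out:P2(v=0); in:P5
Tick 7: [PARSE:-, VALIDATE:P5(v=9,ok=F), TRANSFORM:-, EMIT:P4(v=57,ok=T)] out:P3(v=0); in:-
Tick 8: [PARSE:-, VALIDATE:-, TRANSFORM:P5(v=0,ok=F), EMIT:-] out:P4(v=57); in:-
Emitted by tick 8: ['P1', 'P2', 'P3', 'P4']

Answer: 4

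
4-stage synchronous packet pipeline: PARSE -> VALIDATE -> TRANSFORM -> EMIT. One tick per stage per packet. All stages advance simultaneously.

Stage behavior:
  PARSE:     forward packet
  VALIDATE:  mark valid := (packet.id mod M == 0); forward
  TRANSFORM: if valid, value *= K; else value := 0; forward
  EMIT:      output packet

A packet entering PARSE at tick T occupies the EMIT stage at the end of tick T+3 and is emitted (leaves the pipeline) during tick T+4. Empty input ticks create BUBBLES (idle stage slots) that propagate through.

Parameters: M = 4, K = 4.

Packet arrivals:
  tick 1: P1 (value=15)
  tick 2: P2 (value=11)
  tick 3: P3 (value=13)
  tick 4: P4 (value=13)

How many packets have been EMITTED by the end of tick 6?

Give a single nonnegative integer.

Answer: 2

Derivation:
Tick 1: [PARSE:P1(v=15,ok=F), VALIDATE:-, TRANSFORM:-, EMIT:-] out:-; in:P1
Tick 2: [PARSE:P2(v=11,ok=F), VALIDATE:P1(v=15,ok=F), TRANSFORM:-, EMIT:-] out:-; in:P2
Tick 3: [PARSE:P3(v=13,ok=F), VALIDATE:P2(v=11,ok=F), TRANSFORM:P1(v=0,ok=F), EMIT:-] out:-; in:P3
Tick 4: [PARSE:P4(v=13,ok=F), VALIDATE:P3(v=13,ok=F), TRANSFORM:P2(v=0,ok=F), EMIT:P1(v=0,ok=F)] out:-; in:P4
Tick 5: [PARSE:-, VALIDATE:P4(v=13,ok=T), TRANSFORM:P3(v=0,ok=F), EMIT:P2(v=0,ok=F)] out:P1(v=0); in:-
Tick 6: [PARSE:-, VALIDATE:-, TRANSFORM:P4(v=52,ok=T), EMIT:P3(v=0,ok=F)] out:P2(v=0); in:-
Emitted by tick 6: ['P1', 'P2']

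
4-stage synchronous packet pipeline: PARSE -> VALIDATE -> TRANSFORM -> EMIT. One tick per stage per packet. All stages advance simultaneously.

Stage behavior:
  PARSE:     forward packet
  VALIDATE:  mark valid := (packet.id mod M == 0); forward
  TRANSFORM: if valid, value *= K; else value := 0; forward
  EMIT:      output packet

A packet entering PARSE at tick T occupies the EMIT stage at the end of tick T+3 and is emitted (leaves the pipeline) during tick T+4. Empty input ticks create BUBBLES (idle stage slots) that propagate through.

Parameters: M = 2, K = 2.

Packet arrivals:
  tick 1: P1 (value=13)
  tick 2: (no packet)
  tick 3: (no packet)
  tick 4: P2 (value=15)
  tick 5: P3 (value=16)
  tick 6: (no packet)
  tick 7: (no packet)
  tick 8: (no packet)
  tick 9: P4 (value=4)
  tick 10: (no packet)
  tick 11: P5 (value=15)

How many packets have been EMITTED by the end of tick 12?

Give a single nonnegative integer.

Tick 1: [PARSE:P1(v=13,ok=F), VALIDATE:-, TRANSFORM:-, EMIT:-] out:-; in:P1
Tick 2: [PARSE:-, VALIDATE:P1(v=13,ok=F), TRANSFORM:-, EMIT:-] out:-; in:-
Tick 3: [PARSE:-, VALIDATE:-, TRANSFORM:P1(v=0,ok=F), EMIT:-] out:-; in:-
Tick 4: [PARSE:P2(v=15,ok=F), VALIDATE:-, TRANSFORM:-, EMIT:P1(v=0,ok=F)] out:-; in:P2
Tick 5: [PARSE:P3(v=16,ok=F), VALIDATE:P2(v=15,ok=T), TRANSFORM:-, EMIT:-] out:P1(v=0); in:P3
Tick 6: [PARSE:-, VALIDATE:P3(v=16,ok=F), TRANSFORM:P2(v=30,ok=T), EMIT:-] out:-; in:-
Tick 7: [PARSE:-, VALIDATE:-, TRANSFORM:P3(v=0,ok=F), EMIT:P2(v=30,ok=T)] out:-; in:-
Tick 8: [PARSE:-, VALIDATE:-, TRANSFORM:-, EMIT:P3(v=0,ok=F)] out:P2(v=30); in:-
Tick 9: [PARSE:P4(v=4,ok=F), VALIDATE:-, TRANSFORM:-, EMIT:-] out:P3(v=0); in:P4
Tick 10: [PARSE:-, VALIDATE:P4(v=4,ok=T), TRANSFORM:-, EMIT:-] out:-; in:-
Tick 11: [PARSE:P5(v=15,ok=F), VALIDATE:-, TRANSFORM:P4(v=8,ok=T), EMIT:-] out:-; in:P5
Tick 12: [PARSE:-, VALIDATE:P5(v=15,ok=F), TRANSFORM:-, EMIT:P4(v=8,ok=T)] out:-; in:-
Emitted by tick 12: ['P1', 'P2', 'P3']

Answer: 3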